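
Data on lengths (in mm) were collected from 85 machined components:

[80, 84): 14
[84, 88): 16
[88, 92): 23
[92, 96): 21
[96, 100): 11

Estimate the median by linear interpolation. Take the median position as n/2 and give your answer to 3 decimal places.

90.174

Cumulative frequencies: 14, 30, 53, 74, 85
n = 85; position = n/2 = 42.5.
This falls in the class [88, 92): L = 88, F = 30, f = 23, h = 4.
Median ≈ 88 + ((42.5 − 30) / 23) × 4 = 90.1739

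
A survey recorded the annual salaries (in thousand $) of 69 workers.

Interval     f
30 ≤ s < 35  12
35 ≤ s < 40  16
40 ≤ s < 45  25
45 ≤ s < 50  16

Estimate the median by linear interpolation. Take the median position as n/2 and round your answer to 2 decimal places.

Cumulative frequencies: 12, 28, 53, 69
n = 69; position = n/2 = 34.5.
This falls in the class 40 ≤ s < 45: L = 40, F = 28, f = 25, h = 5.
Median ≈ 40 + ((34.5 − 28) / 25) × 5 = 41.3000

41.30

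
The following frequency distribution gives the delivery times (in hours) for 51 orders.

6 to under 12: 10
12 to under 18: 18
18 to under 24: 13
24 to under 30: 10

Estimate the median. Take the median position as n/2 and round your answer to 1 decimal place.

Cumulative frequencies: 10, 28, 41, 51
n = 51; position = n/2 = 25.5.
This falls in the class 12 to under 18: L = 12, F = 10, f = 18, h = 6.
Median ≈ 12 + ((25.5 − 10) / 18) × 6 = 17.1667

17.2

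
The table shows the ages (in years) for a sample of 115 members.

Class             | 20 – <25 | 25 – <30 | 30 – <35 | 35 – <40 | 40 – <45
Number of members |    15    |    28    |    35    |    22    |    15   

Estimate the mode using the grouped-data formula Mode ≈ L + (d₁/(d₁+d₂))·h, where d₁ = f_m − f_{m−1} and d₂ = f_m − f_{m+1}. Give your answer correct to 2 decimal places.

Modal class: 30 – <35 (highest frequency 35).
d₁ = 35 − 28 = 7, d₂ = 35 − 22 = 13
Mode ≈ 30 + (7/(7+13)) × 5 = 30 + 1.7500 = 31.7500

31.75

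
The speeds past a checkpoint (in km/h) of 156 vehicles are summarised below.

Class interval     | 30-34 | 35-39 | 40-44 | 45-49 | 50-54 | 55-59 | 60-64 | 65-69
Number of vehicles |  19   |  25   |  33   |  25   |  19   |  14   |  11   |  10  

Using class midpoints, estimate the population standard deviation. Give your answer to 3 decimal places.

10.091

Midpoints: 32, 37, 42, 47, 52, 57, 62, 67
n = 156, Σfm = 7232, mean = 46.3590
Σfm² = 351154
Σf(m − x̄)² = Σfm² − (Σfm)²/n = 351154 − 7232²/156 = 15885.8974
Population variance = 15885.8974 / 156 = 101.8327
Standard deviation = √101.8327 = 10.0912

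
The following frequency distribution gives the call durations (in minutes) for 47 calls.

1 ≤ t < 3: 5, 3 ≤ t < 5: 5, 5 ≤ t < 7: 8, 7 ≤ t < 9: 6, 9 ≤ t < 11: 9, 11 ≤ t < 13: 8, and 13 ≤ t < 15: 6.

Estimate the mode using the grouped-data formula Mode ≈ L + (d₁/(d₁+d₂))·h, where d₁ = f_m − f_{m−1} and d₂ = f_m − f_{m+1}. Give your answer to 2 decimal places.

10.50

Modal class: 9 ≤ t < 11 (highest frequency 9).
d₁ = 9 − 6 = 3, d₂ = 9 − 8 = 1
Mode ≈ 9 + (3/(3+1)) × 2 = 9 + 1.5000 = 10.5000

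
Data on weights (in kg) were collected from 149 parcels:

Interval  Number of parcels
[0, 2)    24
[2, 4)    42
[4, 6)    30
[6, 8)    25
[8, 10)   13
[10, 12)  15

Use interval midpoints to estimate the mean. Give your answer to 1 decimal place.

5.1

Midpoints: 1, 3, 5, 7, 9, 11
Σfm = 24×1 + 42×3 + 30×5 + 25×7 + 13×9 + 15×11 = 757
n = Σf = 149
Mean = 757 / 149 = 5.0805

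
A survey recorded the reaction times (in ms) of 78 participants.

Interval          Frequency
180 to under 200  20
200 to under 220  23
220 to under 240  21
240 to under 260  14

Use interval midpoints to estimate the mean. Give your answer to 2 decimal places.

217.44

Midpoints: 190, 210, 230, 250
Σfm = 20×190 + 23×210 + 21×230 + 14×250 = 16960
n = Σf = 78
Mean = 16960 / 78 = 217.4359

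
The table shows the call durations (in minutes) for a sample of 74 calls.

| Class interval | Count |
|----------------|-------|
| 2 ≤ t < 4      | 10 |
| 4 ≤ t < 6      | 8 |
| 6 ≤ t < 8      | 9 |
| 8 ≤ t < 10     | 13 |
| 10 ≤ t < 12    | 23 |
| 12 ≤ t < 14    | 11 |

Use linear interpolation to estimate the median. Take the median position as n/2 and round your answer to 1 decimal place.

9.5

Cumulative frequencies: 10, 18, 27, 40, 63, 74
n = 74; position = n/2 = 37.
This falls in the class 8 ≤ t < 10: L = 8, F = 27, f = 13, h = 2.
Median ≈ 8 + ((37 − 27) / 13) × 2 = 9.5385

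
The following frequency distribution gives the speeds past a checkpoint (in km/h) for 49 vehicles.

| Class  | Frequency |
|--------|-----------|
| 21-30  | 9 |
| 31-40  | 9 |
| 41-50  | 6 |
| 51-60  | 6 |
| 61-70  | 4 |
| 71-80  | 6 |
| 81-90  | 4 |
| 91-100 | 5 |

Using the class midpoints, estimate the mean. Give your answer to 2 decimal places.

Midpoints: 25.5, 35.5, 45.5, 55.5, 65.5, 75.5, 85.5, 95.5
Σfm = 9×25.5 + 9×35.5 + 6×45.5 + 6×55.5 + 4×65.5 + 6×75.5 + 4×85.5 + 5×95.5 = 2689.5
n = Σf = 49
Mean = 2689.5 / 49 = 54.8878

54.89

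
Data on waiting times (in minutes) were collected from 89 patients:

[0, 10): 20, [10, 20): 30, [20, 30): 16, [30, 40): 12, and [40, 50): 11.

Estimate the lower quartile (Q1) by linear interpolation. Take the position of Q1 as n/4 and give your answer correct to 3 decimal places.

10.750

Cumulative frequencies: 20, 50, 66, 78, 89
n = 89; position = n/4 = 22.25.
This falls in the class [10, 20): L = 10, F = 20, f = 30, h = 10.
Lower quartile ≈ 10 + ((22.25 − 20) / 30) × 10 = 10.7500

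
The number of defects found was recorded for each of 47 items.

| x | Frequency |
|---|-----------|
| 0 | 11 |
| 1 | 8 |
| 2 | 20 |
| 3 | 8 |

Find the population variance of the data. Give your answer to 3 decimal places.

1.057

Values: 0, 1, 2, 3
n = 47, Σfx = 72, mean = 1.5319
Σfx² = 160
Σf(x − x̄)² = Σfx² − (Σfx)²/n = 160 − 72²/47 = 49.7021
Population variance = 49.7021 / 47 = 1.0575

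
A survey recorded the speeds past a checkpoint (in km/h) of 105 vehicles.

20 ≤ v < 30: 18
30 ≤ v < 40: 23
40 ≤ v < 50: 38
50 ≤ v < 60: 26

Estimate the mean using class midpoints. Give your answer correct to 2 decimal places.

41.86

Midpoints: 25, 35, 45, 55
Σfm = 18×25 + 23×35 + 38×45 + 26×55 = 4395
n = Σf = 105
Mean = 4395 / 105 = 41.8571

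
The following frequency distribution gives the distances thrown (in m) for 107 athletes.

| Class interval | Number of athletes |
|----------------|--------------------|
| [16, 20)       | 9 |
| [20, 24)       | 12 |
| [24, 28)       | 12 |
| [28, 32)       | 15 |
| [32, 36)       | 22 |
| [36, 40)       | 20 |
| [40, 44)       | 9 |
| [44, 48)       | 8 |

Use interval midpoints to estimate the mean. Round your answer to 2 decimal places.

32.17

Midpoints: 18, 22, 26, 30, 34, 38, 42, 46
Σfm = 9×18 + 12×22 + 12×26 + 15×30 + 22×34 + 20×38 + 9×42 + 8×46 = 3442
n = Σf = 107
Mean = 3442 / 107 = 32.1682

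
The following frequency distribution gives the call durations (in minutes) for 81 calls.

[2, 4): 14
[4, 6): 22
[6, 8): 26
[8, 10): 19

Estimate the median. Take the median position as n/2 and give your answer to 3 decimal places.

Cumulative frequencies: 14, 36, 62, 81
n = 81; position = n/2 = 40.5.
This falls in the class [6, 8): L = 6, F = 36, f = 26, h = 2.
Median ≈ 6 + ((40.5 − 36) / 26) × 2 = 6.3462

6.346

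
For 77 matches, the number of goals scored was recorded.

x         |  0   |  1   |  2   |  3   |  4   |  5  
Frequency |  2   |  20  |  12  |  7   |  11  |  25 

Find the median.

Cumulative frequencies: 2, 22, 34, 41, 52, 77
n = 77, so the median is the value in position (n+1)/2 = 39.
Position 39 falls at value 3.

3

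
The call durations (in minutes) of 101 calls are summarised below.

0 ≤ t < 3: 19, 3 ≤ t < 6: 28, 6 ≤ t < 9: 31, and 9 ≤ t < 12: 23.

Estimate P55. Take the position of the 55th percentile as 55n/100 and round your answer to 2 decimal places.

6.83

Cumulative frequencies: 19, 47, 78, 101
n = 101; position = 55n/100 = 55.55.
This falls in the class 6 ≤ t < 9: L = 6, F = 47, f = 31, h = 3.
55th percentile ≈ 6 + ((55.55 − 47) / 31) × 3 = 6.8274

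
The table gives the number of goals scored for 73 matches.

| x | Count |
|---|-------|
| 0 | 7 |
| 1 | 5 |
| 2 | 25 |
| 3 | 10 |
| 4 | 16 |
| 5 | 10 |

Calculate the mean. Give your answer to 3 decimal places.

Values: 0, 1, 2, 3, 4, 5
Σfx = 7×0 + 5×1 + 25×2 + 10×3 + 16×4 + 10×5 = 199
n = Σf = 73
Mean = 199 / 73 = 2.7260

2.726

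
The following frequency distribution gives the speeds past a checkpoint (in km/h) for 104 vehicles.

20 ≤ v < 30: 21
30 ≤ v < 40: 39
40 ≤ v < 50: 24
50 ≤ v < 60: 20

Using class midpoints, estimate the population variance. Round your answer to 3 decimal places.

Midpoints: 25, 35, 45, 55
n = 104, Σfm = 4070, mean = 39.1346
Σfm² = 170000
Σf(m − x̄)² = Σfm² − (Σfm)²/n = 170000 − 4070²/104 = 10722.1154
Population variance = 10722.1154 / 104 = 103.0973

103.097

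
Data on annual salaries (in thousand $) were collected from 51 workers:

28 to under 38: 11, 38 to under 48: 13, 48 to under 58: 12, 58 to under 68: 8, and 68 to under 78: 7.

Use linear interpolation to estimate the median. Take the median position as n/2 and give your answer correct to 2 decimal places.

Cumulative frequencies: 11, 24, 36, 44, 51
n = 51; position = n/2 = 25.5.
This falls in the class 48 to under 58: L = 48, F = 24, f = 12, h = 10.
Median ≈ 48 + ((25.5 − 24) / 12) × 10 = 49.2500

49.25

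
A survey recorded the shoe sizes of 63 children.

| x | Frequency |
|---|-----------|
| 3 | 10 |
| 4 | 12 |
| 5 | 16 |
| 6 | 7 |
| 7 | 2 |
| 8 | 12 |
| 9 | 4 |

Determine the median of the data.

Cumulative frequencies: 10, 22, 38, 45, 47, 59, 63
n = 63, so the median is the value in position (n+1)/2 = 32.
Position 32 falls at value 5.

5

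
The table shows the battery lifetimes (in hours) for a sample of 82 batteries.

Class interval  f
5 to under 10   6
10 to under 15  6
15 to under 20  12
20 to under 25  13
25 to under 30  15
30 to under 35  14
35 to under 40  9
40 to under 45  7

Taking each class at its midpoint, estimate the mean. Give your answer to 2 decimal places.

25.91

Midpoints: 7.5, 12.5, 17.5, 22.5, 27.5, 32.5, 37.5, 42.5
Σfm = 6×7.5 + 6×12.5 + 12×17.5 + 13×22.5 + 15×27.5 + 14×32.5 + 9×37.5 + 7×42.5 = 2125
n = Σf = 82
Mean = 2125 / 82 = 25.9146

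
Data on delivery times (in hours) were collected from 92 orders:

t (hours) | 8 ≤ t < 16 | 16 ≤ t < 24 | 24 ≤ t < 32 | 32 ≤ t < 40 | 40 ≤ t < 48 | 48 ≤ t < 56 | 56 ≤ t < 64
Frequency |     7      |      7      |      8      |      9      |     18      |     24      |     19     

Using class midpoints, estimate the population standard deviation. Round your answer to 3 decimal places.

Midpoints: 12, 20, 28, 36, 44, 52, 60
n = 92, Σfm = 3952, mean = 42.9565
Σfm² = 189888
Σf(m − x̄)² = Σfm² − (Σfm)²/n = 189888 − 3952²/92 = 20123.8261
Population variance = 20123.8261 / 92 = 218.7372
Standard deviation = √218.7372 = 14.7898

14.790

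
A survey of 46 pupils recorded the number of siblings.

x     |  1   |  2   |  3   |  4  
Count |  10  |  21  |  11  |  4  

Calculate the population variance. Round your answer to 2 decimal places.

0.77

Values: 1, 2, 3, 4
n = 46, Σfx = 101, mean = 2.1957
Σfx² = 257
Σf(x − x̄)² = Σfx² − (Σfx)²/n = 257 − 101²/46 = 35.2391
Population variance = 35.2391 / 46 = 0.7661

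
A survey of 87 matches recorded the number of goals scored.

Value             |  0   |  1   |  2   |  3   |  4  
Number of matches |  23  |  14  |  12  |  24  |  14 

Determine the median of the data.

2

Cumulative frequencies: 23, 37, 49, 73, 87
n = 87, so the median is the value in position (n+1)/2 = 44.
Position 44 falls at value 2.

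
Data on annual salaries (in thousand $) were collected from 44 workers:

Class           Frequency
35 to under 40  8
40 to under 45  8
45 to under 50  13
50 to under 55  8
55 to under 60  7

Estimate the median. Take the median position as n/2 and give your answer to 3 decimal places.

Cumulative frequencies: 8, 16, 29, 37, 44
n = 44; position = n/2 = 22.
This falls in the class 45 to under 50: L = 45, F = 16, f = 13, h = 5.
Median ≈ 45 + ((22 − 16) / 13) × 5 = 47.3077

47.308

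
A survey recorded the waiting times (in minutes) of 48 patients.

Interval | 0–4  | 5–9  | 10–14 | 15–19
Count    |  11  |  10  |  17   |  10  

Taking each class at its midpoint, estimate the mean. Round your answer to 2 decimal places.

Midpoints: 2, 7, 12, 17
Σfm = 11×2 + 10×7 + 17×12 + 10×17 = 466
n = Σf = 48
Mean = 466 / 48 = 9.7083

9.71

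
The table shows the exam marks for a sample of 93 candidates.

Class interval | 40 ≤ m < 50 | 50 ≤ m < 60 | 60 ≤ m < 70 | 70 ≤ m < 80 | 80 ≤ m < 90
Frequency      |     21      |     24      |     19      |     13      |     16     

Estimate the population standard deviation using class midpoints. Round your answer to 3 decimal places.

13.922

Midpoints: 45, 55, 65, 75, 85
n = 93, Σfm = 5835, mean = 62.7419
Σfm² = 384125
Σf(m − x̄)² = Σfm² − (Σfm)²/n = 384125 − 5835²/93 = 18025.8065
Population variance = 18025.8065 / 93 = 193.8259
Standard deviation = √193.8259 = 13.9221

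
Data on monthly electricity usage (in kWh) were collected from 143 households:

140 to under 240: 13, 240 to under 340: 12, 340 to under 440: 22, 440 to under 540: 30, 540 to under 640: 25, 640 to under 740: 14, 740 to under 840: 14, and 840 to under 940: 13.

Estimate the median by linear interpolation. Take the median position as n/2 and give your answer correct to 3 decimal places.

521.667

Cumulative frequencies: 13, 25, 47, 77, 102, 116, 130, 143
n = 143; position = n/2 = 71.5.
This falls in the class 440 to under 540: L = 440, F = 47, f = 30, h = 100.
Median ≈ 440 + ((71.5 − 47) / 30) × 100 = 521.6667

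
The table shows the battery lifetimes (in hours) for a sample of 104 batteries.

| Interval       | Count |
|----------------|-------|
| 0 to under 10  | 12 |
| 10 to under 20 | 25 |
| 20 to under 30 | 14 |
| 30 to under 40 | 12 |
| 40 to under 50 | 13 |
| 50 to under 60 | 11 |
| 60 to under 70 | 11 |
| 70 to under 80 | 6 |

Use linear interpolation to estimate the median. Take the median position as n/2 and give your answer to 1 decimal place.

Cumulative frequencies: 12, 37, 51, 63, 76, 87, 98, 104
n = 104; position = n/2 = 52.
This falls in the class 30 to under 40: L = 30, F = 51, f = 12, h = 10.
Median ≈ 30 + ((52 − 51) / 12) × 10 = 30.8333

30.8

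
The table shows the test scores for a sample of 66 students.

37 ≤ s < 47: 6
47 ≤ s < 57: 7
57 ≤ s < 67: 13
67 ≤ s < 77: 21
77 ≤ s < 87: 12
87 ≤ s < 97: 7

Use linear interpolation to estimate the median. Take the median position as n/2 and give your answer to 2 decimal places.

Cumulative frequencies: 6, 13, 26, 47, 59, 66
n = 66; position = n/2 = 33.
This falls in the class 67 ≤ s < 77: L = 67, F = 26, f = 21, h = 10.
Median ≈ 67 + ((33 − 26) / 21) × 10 = 70.3333

70.33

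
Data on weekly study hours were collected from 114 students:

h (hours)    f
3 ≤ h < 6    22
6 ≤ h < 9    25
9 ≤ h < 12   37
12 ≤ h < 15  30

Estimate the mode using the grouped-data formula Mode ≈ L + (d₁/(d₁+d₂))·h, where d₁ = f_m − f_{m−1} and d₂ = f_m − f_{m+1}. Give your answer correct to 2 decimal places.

10.89

Modal class: 9 ≤ h < 12 (highest frequency 37).
d₁ = 37 − 25 = 12, d₂ = 37 − 30 = 7
Mode ≈ 9 + (12/(12+7)) × 3 = 9 + 1.8947 = 10.8947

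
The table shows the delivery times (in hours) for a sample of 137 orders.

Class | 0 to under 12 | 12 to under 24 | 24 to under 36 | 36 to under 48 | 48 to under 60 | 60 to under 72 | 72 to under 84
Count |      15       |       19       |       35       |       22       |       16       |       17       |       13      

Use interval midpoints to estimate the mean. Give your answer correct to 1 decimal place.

Midpoints: 6, 18, 30, 42, 54, 66, 78
Σfm = 15×6 + 19×18 + 35×30 + 22×42 + 16×54 + 17×66 + 13×78 = 5406
n = Σf = 137
Mean = 5406 / 137 = 39.4599

39.5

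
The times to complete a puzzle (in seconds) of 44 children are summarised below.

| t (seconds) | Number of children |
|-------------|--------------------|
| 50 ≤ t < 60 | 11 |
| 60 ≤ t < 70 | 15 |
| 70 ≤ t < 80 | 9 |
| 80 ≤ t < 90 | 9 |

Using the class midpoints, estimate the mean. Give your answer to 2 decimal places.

Midpoints: 55, 65, 75, 85
Σfm = 11×55 + 15×65 + 9×75 + 9×85 = 3020
n = Σf = 44
Mean = 3020 / 44 = 68.6364

68.64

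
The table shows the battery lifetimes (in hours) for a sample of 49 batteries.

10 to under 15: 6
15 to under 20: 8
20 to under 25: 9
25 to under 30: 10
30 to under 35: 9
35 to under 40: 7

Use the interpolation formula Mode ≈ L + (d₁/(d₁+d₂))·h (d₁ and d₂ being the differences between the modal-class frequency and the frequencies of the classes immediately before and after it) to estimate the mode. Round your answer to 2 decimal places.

Modal class: 25 to under 30 (highest frequency 10).
d₁ = 10 − 9 = 1, d₂ = 10 − 9 = 1
Mode ≈ 25 + (1/(1+1)) × 5 = 25 + 2.5000 = 27.5000

27.50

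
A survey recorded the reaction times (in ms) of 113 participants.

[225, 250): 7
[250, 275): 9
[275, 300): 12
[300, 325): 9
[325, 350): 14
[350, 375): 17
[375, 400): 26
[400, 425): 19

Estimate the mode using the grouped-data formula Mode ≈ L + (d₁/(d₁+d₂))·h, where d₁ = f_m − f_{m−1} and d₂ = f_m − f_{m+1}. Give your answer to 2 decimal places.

Modal class: [375, 400) (highest frequency 26).
d₁ = 26 − 17 = 9, d₂ = 26 − 19 = 7
Mode ≈ 375 + (9/(9+7)) × 25 = 375 + 14.0625 = 389.0625

389.06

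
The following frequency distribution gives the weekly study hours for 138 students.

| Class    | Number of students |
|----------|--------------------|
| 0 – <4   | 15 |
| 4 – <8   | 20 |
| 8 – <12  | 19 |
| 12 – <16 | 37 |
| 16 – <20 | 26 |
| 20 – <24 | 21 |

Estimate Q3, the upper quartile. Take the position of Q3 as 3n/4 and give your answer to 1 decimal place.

17.9

Cumulative frequencies: 15, 35, 54, 91, 117, 138
n = 138; position = 3n/4 = 103.5.
This falls in the class 16 – <20: L = 16, F = 91, f = 26, h = 4.
Upper quartile ≈ 16 + ((103.5 − 91) / 26) × 4 = 17.9231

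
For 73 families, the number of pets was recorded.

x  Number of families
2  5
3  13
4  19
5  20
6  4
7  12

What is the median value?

Cumulative frequencies: 5, 18, 37, 57, 61, 73
n = 73, so the median is the value in position (n+1)/2 = 37.
Position 37 falls at value 4.

4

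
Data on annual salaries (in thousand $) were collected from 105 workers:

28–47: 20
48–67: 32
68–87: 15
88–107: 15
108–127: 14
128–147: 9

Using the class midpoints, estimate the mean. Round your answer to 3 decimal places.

Midpoints: 37.5, 57.5, 77.5, 97.5, 117.5, 137.5
Σfm = 20×37.5 + 32×57.5 + 15×77.5 + 15×97.5 + 14×117.5 + 9×137.5 = 8097.5
n = Σf = 105
Mean = 8097.5 / 105 = 77.1190

77.119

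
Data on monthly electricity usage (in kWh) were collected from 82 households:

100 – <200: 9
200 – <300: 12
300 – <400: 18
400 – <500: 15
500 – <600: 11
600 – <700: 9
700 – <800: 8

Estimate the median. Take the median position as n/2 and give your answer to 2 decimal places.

413.33

Cumulative frequencies: 9, 21, 39, 54, 65, 74, 82
n = 82; position = n/2 = 41.
This falls in the class 400 – <500: L = 400, F = 39, f = 15, h = 100.
Median ≈ 400 + ((41 − 39) / 15) × 100 = 413.3333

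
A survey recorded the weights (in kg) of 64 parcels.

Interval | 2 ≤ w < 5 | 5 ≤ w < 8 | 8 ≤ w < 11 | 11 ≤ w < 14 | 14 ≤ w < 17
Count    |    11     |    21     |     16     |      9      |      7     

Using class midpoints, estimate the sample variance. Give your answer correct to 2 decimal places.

13.68

Midpoints: 3.5, 6.5, 9.5, 12.5, 15.5
n = 64, Σfm = 548, mean = 8.5625
Σfm² = 5554
Σf(m − x̄)² = Σfm² − (Σfm)²/n = 5554 − 548²/64 = 861.7500
Sample variance = 861.7500 / 63 = 13.6786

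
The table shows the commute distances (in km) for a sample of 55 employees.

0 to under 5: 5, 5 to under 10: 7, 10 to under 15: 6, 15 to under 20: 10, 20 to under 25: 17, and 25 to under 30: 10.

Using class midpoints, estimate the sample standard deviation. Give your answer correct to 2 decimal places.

7.93

Midpoints: 2.5, 7.5, 12.5, 17.5, 22.5, 27.5
n = 55, Σfm = 972.5, mean = 17.6818
Σfm² = 20593.75
Σf(m − x̄)² = Σfm² − (Σfm)²/n = 20593.75 − 972.5²/55 = 3398.1818
Sample variance = 3398.1818 / 54 = 62.9293
Standard deviation = √62.9293 = 7.9328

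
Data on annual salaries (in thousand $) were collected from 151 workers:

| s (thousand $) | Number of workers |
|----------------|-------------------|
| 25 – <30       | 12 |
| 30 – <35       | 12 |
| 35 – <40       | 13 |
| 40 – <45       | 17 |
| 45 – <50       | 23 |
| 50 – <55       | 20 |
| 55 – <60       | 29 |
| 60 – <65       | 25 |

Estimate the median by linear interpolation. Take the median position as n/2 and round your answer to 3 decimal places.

49.674

Cumulative frequencies: 12, 24, 37, 54, 77, 97, 126, 151
n = 151; position = n/2 = 75.5.
This falls in the class 45 – <50: L = 45, F = 54, f = 23, h = 5.
Median ≈ 45 + ((75.5 − 54) / 23) × 5 = 49.6739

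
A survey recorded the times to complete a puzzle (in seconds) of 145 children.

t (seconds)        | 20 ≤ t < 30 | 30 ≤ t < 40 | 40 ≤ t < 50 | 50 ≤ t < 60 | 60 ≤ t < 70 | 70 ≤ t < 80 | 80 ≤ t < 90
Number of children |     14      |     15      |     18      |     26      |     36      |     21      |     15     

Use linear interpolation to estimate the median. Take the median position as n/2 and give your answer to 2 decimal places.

59.81

Cumulative frequencies: 14, 29, 47, 73, 109, 130, 145
n = 145; position = n/2 = 72.5.
This falls in the class 50 ≤ t < 60: L = 50, F = 47, f = 26, h = 10.
Median ≈ 50 + ((72.5 − 47) / 26) × 10 = 59.8077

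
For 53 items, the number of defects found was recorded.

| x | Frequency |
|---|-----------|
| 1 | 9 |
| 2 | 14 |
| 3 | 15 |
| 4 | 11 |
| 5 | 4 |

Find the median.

3

Cumulative frequencies: 9, 23, 38, 49, 53
n = 53, so the median is the value in position (n+1)/2 = 27.
Position 27 falls at value 3.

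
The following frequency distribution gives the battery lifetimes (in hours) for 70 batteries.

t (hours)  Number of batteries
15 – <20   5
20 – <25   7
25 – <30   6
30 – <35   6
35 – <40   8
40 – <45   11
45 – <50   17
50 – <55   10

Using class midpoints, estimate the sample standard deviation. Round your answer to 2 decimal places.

11.07

Midpoints: 17.5, 22.5, 27.5, 32.5, 37.5, 42.5, 47.5, 52.5
n = 70, Σfm = 2705, mean = 38.6429
Σfm² = 112987.5
Σf(m − x̄)² = Σfm² − (Σfm)²/n = 112987.5 − 2705²/70 = 8458.5714
Sample variance = 8458.5714 / 69 = 122.5880
Standard deviation = √122.5880 = 11.0719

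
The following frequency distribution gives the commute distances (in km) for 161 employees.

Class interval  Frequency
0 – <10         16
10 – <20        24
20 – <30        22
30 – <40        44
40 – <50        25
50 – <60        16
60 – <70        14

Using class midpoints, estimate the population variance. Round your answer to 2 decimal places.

294.88

Midpoints: 5, 15, 25, 35, 45, 55, 65
n = 161, Σfm = 5445, mean = 33.8199
Σfm² = 231625
Σf(m − x̄)² = Σfm² − (Σfm)²/n = 231625 − 5445²/161 = 47475.7764
Population variance = 47475.7764 / 161 = 294.8806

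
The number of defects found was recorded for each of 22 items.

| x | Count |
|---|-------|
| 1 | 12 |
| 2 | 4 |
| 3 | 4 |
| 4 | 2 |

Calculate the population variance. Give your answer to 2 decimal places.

1.06

Values: 1, 2, 3, 4
n = 22, Σfx = 40, mean = 1.8182
Σfx² = 96
Σf(x − x̄)² = Σfx² − (Σfx)²/n = 96 − 40²/22 = 23.2727
Population variance = 23.2727 / 22 = 1.0579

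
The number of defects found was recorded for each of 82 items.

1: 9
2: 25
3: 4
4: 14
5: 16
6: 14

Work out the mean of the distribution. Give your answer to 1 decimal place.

Values: 1, 2, 3, 4, 5, 6
Σfx = 9×1 + 25×2 + 4×3 + 14×4 + 16×5 + 14×6 = 291
n = Σf = 82
Mean = 291 / 82 = 3.5488

3.5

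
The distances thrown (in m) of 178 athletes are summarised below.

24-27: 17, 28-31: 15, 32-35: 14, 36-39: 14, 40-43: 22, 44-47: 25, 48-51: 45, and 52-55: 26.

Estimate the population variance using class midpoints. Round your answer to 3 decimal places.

81.608

Midpoints: 25.5, 29.5, 33.5, 37.5, 41.5, 45.5, 49.5, 53.5
n = 178, Σfm = 7539, mean = 42.3539
Σfm² = 333832.5
Σf(m − x̄)² = Σfm² − (Σfm)²/n = 333832.5 − 7539²/178 = 14526.2022
Population variance = 14526.2022 / 178 = 81.6079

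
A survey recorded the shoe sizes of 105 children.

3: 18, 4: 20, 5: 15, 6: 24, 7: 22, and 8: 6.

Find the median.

Cumulative frequencies: 18, 38, 53, 77, 99, 105
n = 105, so the median is the value in position (n+1)/2 = 53.
Position 53 falls at value 5.

5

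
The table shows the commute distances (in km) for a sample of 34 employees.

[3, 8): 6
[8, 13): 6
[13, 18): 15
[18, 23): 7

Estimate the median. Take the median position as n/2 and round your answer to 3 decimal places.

14.667

Cumulative frequencies: 6, 12, 27, 34
n = 34; position = n/2 = 17.
This falls in the class [13, 18): L = 13, F = 12, f = 15, h = 5.
Median ≈ 13 + ((17 − 12) / 15) × 5 = 14.6667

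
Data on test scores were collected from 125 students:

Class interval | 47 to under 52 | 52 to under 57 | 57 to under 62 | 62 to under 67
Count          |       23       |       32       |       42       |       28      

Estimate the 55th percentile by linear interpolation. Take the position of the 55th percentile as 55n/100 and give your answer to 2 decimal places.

58.64

Cumulative frequencies: 23, 55, 97, 125
n = 125; position = 55n/100 = 68.75.
This falls in the class 57 to under 62: L = 57, F = 55, f = 42, h = 5.
55th percentile ≈ 57 + ((68.75 − 55) / 42) × 5 = 58.6369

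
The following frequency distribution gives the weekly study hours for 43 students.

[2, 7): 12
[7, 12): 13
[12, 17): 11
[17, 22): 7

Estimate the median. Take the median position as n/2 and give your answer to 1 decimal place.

Cumulative frequencies: 12, 25, 36, 43
n = 43; position = n/2 = 21.5.
This falls in the class [7, 12): L = 7, F = 12, f = 13, h = 5.
Median ≈ 7 + ((21.5 − 12) / 13) × 5 = 10.6538

10.7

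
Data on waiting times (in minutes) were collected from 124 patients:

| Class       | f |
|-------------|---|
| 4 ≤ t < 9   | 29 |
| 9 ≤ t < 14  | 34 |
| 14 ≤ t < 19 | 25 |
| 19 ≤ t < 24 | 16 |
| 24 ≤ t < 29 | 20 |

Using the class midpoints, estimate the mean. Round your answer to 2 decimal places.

15.05

Midpoints: 6.5, 11.5, 16.5, 21.5, 26.5
Σfm = 29×6.5 + 34×11.5 + 25×16.5 + 16×21.5 + 20×26.5 = 1866
n = Σf = 124
Mean = 1866 / 124 = 15.0484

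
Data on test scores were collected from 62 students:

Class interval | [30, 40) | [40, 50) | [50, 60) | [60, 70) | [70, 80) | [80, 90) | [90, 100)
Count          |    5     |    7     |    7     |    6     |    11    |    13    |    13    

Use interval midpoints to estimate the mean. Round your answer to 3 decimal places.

Midpoints: 35, 45, 55, 65, 75, 85, 95
Σfm = 5×35 + 7×45 + 7×55 + 6×65 + 11×75 + 13×85 + 13×95 = 4430
n = Σf = 62
Mean = 4430 / 62 = 71.4516

71.452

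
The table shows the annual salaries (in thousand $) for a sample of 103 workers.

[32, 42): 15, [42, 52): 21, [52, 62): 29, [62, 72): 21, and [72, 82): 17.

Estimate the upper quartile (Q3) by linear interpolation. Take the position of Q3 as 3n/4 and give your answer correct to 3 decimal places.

67.833

Cumulative frequencies: 15, 36, 65, 86, 103
n = 103; position = 3n/4 = 77.25.
This falls in the class [62, 72): L = 62, F = 65, f = 21, h = 10.
Upper quartile ≈ 62 + ((77.25 − 65) / 21) × 10 = 67.8333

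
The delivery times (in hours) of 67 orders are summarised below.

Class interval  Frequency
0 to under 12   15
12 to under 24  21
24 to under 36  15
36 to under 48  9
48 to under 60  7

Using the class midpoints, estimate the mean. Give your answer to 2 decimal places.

24.99

Midpoints: 6, 18, 30, 42, 54
Σfm = 15×6 + 21×18 + 15×30 + 9×42 + 7×54 = 1674
n = Σf = 67
Mean = 1674 / 67 = 24.9851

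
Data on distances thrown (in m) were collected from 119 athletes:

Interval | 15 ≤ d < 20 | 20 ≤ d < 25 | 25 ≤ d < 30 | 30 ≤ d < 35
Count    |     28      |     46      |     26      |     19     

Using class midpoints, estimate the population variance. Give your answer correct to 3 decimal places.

Midpoints: 17.5, 22.5, 27.5, 32.5
n = 119, Σfm = 2857.5, mean = 24.0126
Σfm² = 71593.75
Σf(m − x̄)² = Σfm² − (Σfm)²/n = 71593.75 − 2857.5²/119 = 2977.7311
Population variance = 2977.7311 / 119 = 25.0230

25.023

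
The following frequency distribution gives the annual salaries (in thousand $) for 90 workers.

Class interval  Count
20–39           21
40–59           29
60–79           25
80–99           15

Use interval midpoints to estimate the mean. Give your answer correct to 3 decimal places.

57.056

Midpoints: 29.5, 49.5, 69.5, 89.5
Σfm = 21×29.5 + 29×49.5 + 25×69.5 + 15×89.5 = 5135
n = Σf = 90
Mean = 5135 / 90 = 57.0556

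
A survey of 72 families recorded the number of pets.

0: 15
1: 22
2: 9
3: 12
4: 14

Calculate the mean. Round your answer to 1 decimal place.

Values: 0, 1, 2, 3, 4
Σfx = 15×0 + 22×1 + 9×2 + 12×3 + 14×4 = 132
n = Σf = 72
Mean = 132 / 72 = 1.8333

1.8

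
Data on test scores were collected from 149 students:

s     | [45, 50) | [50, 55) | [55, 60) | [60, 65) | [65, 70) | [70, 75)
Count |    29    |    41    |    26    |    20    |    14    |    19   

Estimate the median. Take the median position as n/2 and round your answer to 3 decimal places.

Cumulative frequencies: 29, 70, 96, 116, 130, 149
n = 149; position = n/2 = 74.5.
This falls in the class [55, 60): L = 55, F = 70, f = 26, h = 5.
Median ≈ 55 + ((74.5 − 70) / 26) × 5 = 55.8654

55.865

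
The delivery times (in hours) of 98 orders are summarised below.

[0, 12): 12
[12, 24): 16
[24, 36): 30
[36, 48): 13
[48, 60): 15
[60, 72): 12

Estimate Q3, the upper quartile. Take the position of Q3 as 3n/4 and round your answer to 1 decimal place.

50.0

Cumulative frequencies: 12, 28, 58, 71, 86, 98
n = 98; position = 3n/4 = 73.5.
This falls in the class [48, 60): L = 48, F = 71, f = 15, h = 12.
Upper quartile ≈ 48 + ((73.5 − 71) / 15) × 12 = 50.0000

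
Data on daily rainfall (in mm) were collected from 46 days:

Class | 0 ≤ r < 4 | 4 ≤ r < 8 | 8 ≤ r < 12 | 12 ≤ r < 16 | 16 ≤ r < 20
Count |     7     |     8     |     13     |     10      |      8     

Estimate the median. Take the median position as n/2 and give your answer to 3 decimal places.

Cumulative frequencies: 7, 15, 28, 38, 46
n = 46; position = n/2 = 23.
This falls in the class 8 ≤ r < 12: L = 8, F = 15, f = 13, h = 4.
Median ≈ 8 + ((23 − 15) / 13) × 4 = 10.4615

10.462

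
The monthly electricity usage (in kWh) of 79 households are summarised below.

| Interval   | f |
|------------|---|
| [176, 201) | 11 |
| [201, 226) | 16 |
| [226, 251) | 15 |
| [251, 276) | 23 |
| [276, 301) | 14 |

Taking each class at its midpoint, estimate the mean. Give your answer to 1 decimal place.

242.6

Midpoints: 188.5, 213.5, 238.5, 263.5, 288.5
Σfm = 11×188.5 + 16×213.5 + 15×238.5 + 23×263.5 + 14×288.5 = 19166.5
n = Σf = 79
Mean = 19166.5 / 79 = 242.6139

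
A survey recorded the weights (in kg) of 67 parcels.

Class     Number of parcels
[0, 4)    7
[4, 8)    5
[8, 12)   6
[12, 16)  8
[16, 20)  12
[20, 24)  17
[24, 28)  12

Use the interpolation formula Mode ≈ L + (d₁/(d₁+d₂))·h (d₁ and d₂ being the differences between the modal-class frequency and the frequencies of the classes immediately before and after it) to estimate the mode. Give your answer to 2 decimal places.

Modal class: [20, 24) (highest frequency 17).
d₁ = 17 − 12 = 5, d₂ = 17 − 12 = 5
Mode ≈ 20 + (5/(5+5)) × 4 = 20 + 2.0000 = 22.0000

22.00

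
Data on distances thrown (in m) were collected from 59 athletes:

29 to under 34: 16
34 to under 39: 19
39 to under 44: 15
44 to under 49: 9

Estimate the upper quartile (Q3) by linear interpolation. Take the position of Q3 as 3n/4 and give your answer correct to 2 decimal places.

42.08

Cumulative frequencies: 16, 35, 50, 59
n = 59; position = 3n/4 = 44.25.
This falls in the class 39 to under 44: L = 39, F = 35, f = 15, h = 5.
Upper quartile ≈ 39 + ((44.25 − 35) / 15) × 5 = 42.0833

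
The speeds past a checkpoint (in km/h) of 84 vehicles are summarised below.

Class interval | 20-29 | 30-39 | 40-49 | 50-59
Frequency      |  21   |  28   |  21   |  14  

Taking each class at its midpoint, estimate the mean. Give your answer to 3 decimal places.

37.833

Midpoints: 24.5, 34.5, 44.5, 54.5
Σfm = 21×24.5 + 28×34.5 + 21×44.5 + 14×54.5 = 3178
n = Σf = 84
Mean = 3178 / 84 = 37.8333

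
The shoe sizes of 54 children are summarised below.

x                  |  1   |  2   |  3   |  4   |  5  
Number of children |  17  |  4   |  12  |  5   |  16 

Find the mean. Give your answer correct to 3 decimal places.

Values: 1, 2, 3, 4, 5
Σfx = 17×1 + 4×2 + 12×3 + 5×4 + 16×5 = 161
n = Σf = 54
Mean = 161 / 54 = 2.9815

2.981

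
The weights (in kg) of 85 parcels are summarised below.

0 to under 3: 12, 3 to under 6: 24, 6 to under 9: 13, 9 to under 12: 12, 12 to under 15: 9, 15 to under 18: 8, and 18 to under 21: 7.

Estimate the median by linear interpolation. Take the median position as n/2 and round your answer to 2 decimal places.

7.50

Cumulative frequencies: 12, 36, 49, 61, 70, 78, 85
n = 85; position = n/2 = 42.5.
This falls in the class 6 to under 9: L = 6, F = 36, f = 13, h = 3.
Median ≈ 6 + ((42.5 − 36) / 13) × 3 = 7.5000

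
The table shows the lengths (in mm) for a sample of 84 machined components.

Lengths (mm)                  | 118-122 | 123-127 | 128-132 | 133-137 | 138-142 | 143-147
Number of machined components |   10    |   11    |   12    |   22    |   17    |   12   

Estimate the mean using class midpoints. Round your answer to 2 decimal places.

133.63

Midpoints: 120, 125, 130, 135, 140, 145
Σfm = 10×120 + 11×125 + 12×130 + 22×135 + 17×140 + 12×145 = 11225
n = Σf = 84
Mean = 11225 / 84 = 133.6310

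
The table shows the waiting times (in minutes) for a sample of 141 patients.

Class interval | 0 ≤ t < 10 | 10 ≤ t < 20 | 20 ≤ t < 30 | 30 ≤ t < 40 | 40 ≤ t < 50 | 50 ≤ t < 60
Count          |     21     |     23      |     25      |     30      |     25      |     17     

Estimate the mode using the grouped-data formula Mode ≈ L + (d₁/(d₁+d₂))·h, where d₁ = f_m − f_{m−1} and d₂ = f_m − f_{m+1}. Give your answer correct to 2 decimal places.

35.00

Modal class: 30 ≤ t < 40 (highest frequency 30).
d₁ = 30 − 25 = 5, d₂ = 30 − 25 = 5
Mode ≈ 30 + (5/(5+5)) × 10 = 30 + 5.0000 = 35.0000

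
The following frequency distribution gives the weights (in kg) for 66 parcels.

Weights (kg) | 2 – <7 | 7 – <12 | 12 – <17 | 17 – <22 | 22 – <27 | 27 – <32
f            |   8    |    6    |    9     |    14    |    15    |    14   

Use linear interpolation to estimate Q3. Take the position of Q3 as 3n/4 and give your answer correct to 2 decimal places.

Cumulative frequencies: 8, 14, 23, 37, 52, 66
n = 66; position = 3n/4 = 49.5.
This falls in the class 22 – <27: L = 22, F = 37, f = 15, h = 5.
Upper quartile ≈ 22 + ((49.5 − 37) / 15) × 5 = 26.1667

26.17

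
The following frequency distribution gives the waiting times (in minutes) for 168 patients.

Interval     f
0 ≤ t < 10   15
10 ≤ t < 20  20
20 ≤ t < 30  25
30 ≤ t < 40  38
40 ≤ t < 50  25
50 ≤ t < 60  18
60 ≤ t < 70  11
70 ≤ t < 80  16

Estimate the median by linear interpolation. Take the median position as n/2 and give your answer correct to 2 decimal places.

36.32

Cumulative frequencies: 15, 35, 60, 98, 123, 141, 152, 168
n = 168; position = n/2 = 84.
This falls in the class 30 ≤ t < 40: L = 30, F = 60, f = 38, h = 10.
Median ≈ 30 + ((84 − 60) / 38) × 10 = 36.3158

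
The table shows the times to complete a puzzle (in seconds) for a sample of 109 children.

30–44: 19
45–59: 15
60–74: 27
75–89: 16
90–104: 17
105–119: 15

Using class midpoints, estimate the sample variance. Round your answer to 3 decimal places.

612.118

Midpoints: 37, 52, 67, 82, 97, 112
n = 109, Σfm = 7933, mean = 72.7798
Σfm² = 643471
Σf(m − x̄)² = Σfm² − (Σfm)²/n = 643471 − 7933²/109 = 66108.7156
Sample variance = 66108.7156 / 108 = 612.1177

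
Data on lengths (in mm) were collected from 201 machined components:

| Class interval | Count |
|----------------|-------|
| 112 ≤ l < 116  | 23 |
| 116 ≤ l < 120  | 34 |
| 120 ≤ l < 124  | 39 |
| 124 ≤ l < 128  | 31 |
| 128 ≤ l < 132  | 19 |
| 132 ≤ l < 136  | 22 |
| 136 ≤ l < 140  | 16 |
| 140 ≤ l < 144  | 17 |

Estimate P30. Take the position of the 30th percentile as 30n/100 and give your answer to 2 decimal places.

Cumulative frequencies: 23, 57, 96, 127, 146, 168, 184, 201
n = 201; position = 30n/100 = 60.3.
This falls in the class 120 ≤ l < 124: L = 120, F = 57, f = 39, h = 4.
30th percentile ≈ 120 + ((60.3 − 57) / 39) × 4 = 120.3385

120.34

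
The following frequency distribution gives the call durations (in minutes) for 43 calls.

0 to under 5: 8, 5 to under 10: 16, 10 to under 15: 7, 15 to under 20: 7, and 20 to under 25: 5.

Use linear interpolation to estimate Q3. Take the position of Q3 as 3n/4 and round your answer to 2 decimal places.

Cumulative frequencies: 8, 24, 31, 38, 43
n = 43; position = 3n/4 = 32.25.
This falls in the class 15 to under 20: L = 15, F = 31, f = 7, h = 5.
Upper quartile ≈ 15 + ((32.25 − 31) / 7) × 5 = 15.8929

15.89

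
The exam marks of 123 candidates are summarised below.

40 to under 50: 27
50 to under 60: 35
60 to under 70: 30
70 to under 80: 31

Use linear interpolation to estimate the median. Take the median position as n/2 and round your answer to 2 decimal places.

Cumulative frequencies: 27, 62, 92, 123
n = 123; position = n/2 = 61.5.
This falls in the class 50 to under 60: L = 50, F = 27, f = 35, h = 10.
Median ≈ 50 + ((61.5 − 27) / 35) × 10 = 59.8571

59.86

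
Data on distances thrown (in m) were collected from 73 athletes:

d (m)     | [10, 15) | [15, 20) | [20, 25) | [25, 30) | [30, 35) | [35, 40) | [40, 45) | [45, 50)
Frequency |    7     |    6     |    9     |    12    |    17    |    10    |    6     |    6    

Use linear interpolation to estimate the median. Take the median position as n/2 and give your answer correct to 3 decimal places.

30.735

Cumulative frequencies: 7, 13, 22, 34, 51, 61, 67, 73
n = 73; position = n/2 = 36.5.
This falls in the class [30, 35): L = 30, F = 34, f = 17, h = 5.
Median ≈ 30 + ((36.5 − 34) / 17) × 5 = 30.7353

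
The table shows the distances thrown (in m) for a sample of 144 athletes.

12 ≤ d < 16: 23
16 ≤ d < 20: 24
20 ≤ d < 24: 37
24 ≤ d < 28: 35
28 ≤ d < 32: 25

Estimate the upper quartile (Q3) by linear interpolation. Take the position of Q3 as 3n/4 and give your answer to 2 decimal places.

Cumulative frequencies: 23, 47, 84, 119, 144
n = 144; position = 3n/4 = 108.
This falls in the class 24 ≤ d < 28: L = 24, F = 84, f = 35, h = 4.
Upper quartile ≈ 24 + ((108 − 84) / 35) × 4 = 26.7429

26.74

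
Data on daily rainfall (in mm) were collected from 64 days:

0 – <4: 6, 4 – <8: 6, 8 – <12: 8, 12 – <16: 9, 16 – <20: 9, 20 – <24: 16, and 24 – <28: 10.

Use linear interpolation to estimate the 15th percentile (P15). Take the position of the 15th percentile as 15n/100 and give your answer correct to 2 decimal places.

Cumulative frequencies: 6, 12, 20, 29, 38, 54, 64
n = 64; position = 15n/100 = 9.6.
This falls in the class 4 – <8: L = 4, F = 6, f = 6, h = 4.
15th percentile ≈ 4 + ((9.6 − 6) / 6) × 4 = 6.4000

6.40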